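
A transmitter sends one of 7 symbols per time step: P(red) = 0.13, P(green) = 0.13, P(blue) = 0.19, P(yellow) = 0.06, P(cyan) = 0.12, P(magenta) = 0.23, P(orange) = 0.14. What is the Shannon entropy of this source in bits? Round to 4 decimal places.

H = −Σ pᵢ log₂ pᵢ.
−0.13·log₂(0.13) = 0.3826
−0.13·log₂(0.13) = 0.3826
−0.19·log₂(0.19) = 0.4552
−0.06·log₂(0.06) = 0.2435
−0.12·log₂(0.12) = 0.3671
−0.23·log₂(0.23) = 0.4877
−0.14·log₂(0.14) = 0.3971
Sum ≈ 2.7159 → 2.7159 bits.

2.7159 bits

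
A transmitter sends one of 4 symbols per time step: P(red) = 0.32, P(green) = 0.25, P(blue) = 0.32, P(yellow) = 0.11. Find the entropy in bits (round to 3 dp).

H = −Σ pᵢ log₂ pᵢ.
−0.32·log₂(0.32) = 0.5260
−0.25·log₂(0.25) = 0.5000
−0.32·log₂(0.32) = 0.5260
−0.11·log₂(0.11) = 0.3503
Sum ≈ 1.9024 → 1.902 bits.

1.902 bits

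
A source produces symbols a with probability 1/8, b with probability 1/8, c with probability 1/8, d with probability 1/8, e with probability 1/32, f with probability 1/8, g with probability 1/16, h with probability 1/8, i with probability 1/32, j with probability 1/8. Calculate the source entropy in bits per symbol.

3.1875 bits

Each probability is a power of 1/2, so log₂(1/p) is an integer.
H = Σ p·log₂(1/p) = 1/8·3 + 1/8·3 + 1/8·3 + 1/8·3 + 1/32·5 + 1/8·3 + 1/16·4 + 1/8·3 + 1/32·5 + 1/8·3 = 3.1875 bits.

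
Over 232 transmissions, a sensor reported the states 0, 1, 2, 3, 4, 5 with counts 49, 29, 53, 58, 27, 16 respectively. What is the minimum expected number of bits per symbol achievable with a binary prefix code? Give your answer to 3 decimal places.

2.496 bits/symbol

Probabilities are the counts divided by 232.
Repeatedly combine the two least-probable nodes; the expected code length is the sum of the merged weights.
merge 2/29 + 27/232 → 43/232
merge 1/8 + 43/232 → 9/29
merge 49/232 + 53/232 → 51/116
merge 1/4 + 9/29 → 65/116
merge 51/116 + 65/116 → 1
L = 43/232 + 9/29 + 51/116 + 65/116 + 1 = 579/232 ≈ 2.496 bits/symbol.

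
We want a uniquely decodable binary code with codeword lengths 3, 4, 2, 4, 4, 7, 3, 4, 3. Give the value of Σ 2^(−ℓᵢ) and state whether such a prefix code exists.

0.8828125; yes

With common denominator 2^7 = 128: Σ 2^(−ℓᵢ) = 16/128 + 8/128 + 32/128 + 8/128 + 8/128 + 1/128 + 16/128 + 8/128 + 16/128 = 113/128 = 0.8828125.
Kraft's inequality requires Σ ≤ 1; here Σ = 0.8828125 ≤ 1, so such a prefix code exists.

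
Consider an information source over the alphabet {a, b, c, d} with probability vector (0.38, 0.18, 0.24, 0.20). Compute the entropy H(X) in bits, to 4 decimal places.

H = −Σ pᵢ log₂ pᵢ.
−0.38·log₂(0.38) = 0.5305
−0.18·log₂(0.18) = 0.4453
−0.24·log₂(0.24) = 0.4941
−0.20·log₂(0.20) = 0.4644
Sum ≈ 1.9343 → 1.9343 bits.

1.9343 bits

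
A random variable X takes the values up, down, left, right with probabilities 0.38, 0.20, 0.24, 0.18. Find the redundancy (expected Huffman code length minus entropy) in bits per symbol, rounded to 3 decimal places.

Entropy H = −Σ p log₂ p ≈ 1.9343 bits.
Huffman merges: 9/50+1/5→19/50; 6/25+19/50→31/50; 19/50+31/50→1. L = 2 ≈ 2.0000.
L − H = 2.0000 − 1.9343 = 0.066 bits.

0.066 bits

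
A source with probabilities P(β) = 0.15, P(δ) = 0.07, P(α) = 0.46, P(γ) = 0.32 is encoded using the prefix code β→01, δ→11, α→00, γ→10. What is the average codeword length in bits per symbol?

2 bits/symbol

L̄ = Σ pᵢ·ℓᵢ = 0.15·2 + 0.07·2 + 0.46·2 + 0.32·2 = 2 bits/symbol.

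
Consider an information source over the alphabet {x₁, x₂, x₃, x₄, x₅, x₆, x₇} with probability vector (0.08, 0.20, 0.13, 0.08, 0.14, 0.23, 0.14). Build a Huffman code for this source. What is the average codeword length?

2.73 bits/symbol

Repeatedly combine the two least-probable nodes; the expected code length is the sum of the merged weights.
merge 2/25 + 2/25 → 4/25
merge 13/100 + 7/50 → 27/100
merge 7/50 + 4/25 → 3/10
merge 1/5 + 23/100 → 43/100
merge 27/100 + 3/10 → 57/100
merge 43/100 + 57/100 → 1
L = 4/25 + 27/100 + 3/10 + 43/100 + 57/100 + 1 = 273/100 = 2.73 bits/symbol.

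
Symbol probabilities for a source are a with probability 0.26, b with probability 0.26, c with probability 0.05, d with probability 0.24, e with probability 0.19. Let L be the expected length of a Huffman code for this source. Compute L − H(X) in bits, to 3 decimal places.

Entropy H = −Σ p log₂ p ≈ 2.1760 bits.
Huffman merges: 1/20+19/100→6/25; 6/25+6/25→12/25; 13/50+13/50→13/25; 12/25+13/25→1. L = 56/25 ≈ 2.2400.
L − H = 2.2400 − 2.1760 = 0.064 bits.

0.064 bits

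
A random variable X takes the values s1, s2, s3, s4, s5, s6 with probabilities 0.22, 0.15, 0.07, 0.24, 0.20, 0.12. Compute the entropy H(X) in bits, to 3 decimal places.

2.485 bits

H = −Σ pᵢ log₂ pᵢ.
−0.22·log₂(0.22) = 0.4806
−0.15·log₂(0.15) = 0.4105
−0.07·log₂(0.07) = 0.2686
−0.24·log₂(0.24) = 0.4941
−0.20·log₂(0.20) = 0.4644
−0.12·log₂(0.12) = 0.3671
Sum ≈ 2.4853 → 2.485 bits.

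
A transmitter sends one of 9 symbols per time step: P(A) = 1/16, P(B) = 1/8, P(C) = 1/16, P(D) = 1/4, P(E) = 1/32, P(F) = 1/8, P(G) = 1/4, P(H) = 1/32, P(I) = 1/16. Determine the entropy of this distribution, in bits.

Each probability is a power of 1/2, so log₂(1/p) is an integer.
H = Σ p·log₂(1/p) = 1/16·4 + 1/8·3 + 1/16·4 + 1/4·2 + 1/32·5 + 1/8·3 + 1/4·2 + 1/32·5 + 1/16·4 = 2.8125 bits.

2.8125 bits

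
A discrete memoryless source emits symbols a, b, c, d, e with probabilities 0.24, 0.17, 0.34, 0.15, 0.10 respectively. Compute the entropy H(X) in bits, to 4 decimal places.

2.2006 bits

H = −Σ pᵢ log₂ pᵢ.
−0.24·log₂(0.24) = 0.4941
−0.17·log₂(0.17) = 0.4346
−0.34·log₂(0.34) = 0.5292
−0.15·log₂(0.15) = 0.4105
−0.10·log₂(0.10) = 0.3322
Sum ≈ 2.2006 → 2.2006 bits.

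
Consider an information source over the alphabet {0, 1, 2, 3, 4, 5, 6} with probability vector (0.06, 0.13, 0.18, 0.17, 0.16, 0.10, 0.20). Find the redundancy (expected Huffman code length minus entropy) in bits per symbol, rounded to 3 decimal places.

0.054 bits

Entropy H = −Σ p log₂ p ≈ 2.7257 bits.
Huffman merges: 3/50+1/10→4/25; 13/100+4/25→29/100; 4/25+17/100→33/100; 9/50+1/5→19/50; 29/100+33/100→31/50; 19/50+31/50→1. L = 139/50 ≈ 2.7800.
L − H = 2.7800 − 2.7257 = 0.054 bits.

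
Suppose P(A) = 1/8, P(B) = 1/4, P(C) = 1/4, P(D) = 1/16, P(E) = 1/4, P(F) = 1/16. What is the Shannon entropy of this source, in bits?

Each probability is a power of 1/2, so log₂(1/p) is an integer.
H = Σ p·log₂(1/p) = 1/8·3 + 1/4·2 + 1/4·2 + 1/16·4 + 1/4·2 + 1/16·4 = 2.375 bits.

2.375 bits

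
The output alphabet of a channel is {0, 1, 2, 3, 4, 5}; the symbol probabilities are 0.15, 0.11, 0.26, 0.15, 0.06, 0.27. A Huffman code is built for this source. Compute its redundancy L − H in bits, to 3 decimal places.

0.040 bits

Entropy H = −Σ p log₂ p ≈ 2.4302 bits.
Huffman merges: 3/50+11/100→17/100; 3/20+3/20→3/10; 17/100+13/50→43/100; 27/100+3/10→57/100; 43/100+57/100→1. L = 247/100 ≈ 2.4700.
L − H = 2.4700 − 2.4302 = 0.040 bits.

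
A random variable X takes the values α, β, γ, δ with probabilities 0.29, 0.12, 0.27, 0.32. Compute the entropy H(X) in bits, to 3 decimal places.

H = −Σ pᵢ log₂ pᵢ.
−0.29·log₂(0.29) = 0.5179
−0.12·log₂(0.12) = 0.3671
−0.27·log₂(0.27) = 0.5100
−0.32·log₂(0.32) = 0.5260
Sum ≈ 1.9210 → 1.921 bits.

1.921 bits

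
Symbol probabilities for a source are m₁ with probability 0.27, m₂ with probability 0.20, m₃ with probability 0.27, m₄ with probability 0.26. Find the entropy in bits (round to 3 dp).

1.990 bits

H = −Σ pᵢ log₂ pᵢ.
−0.27·log₂(0.27) = 0.5100
−0.20·log₂(0.20) = 0.4644
−0.27·log₂(0.27) = 0.5100
−0.26·log₂(0.26) = 0.5053
Sum ≈ 1.9897 → 1.990 bits.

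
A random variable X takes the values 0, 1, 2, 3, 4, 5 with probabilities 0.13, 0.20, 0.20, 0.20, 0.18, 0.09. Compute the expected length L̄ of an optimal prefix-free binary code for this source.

Repeatedly combine the two least-probable nodes; the expected code length is the sum of the merged weights.
merge 9/100 + 13/100 → 11/50
merge 9/50 + 1/5 → 19/50
merge 1/5 + 1/5 → 2/5
merge 11/50 + 19/50 → 3/5
merge 2/5 + 3/5 → 1
L = 11/50 + 19/50 + 2/5 + 3/5 + 1 = 13/5 = 2.6 bits/symbol.

2.6 bits/symbol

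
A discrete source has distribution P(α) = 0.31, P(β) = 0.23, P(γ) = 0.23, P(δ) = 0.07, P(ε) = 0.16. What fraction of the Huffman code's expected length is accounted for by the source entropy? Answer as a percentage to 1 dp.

98.2%

Entropy H = −Σ p log₂ p ≈ 2.1907 bits.
Huffman merges: 7/100+4/25→23/100; 23/100+23/100→23/50; 23/100+31/100→27/50; 23/50+27/50→1. L = 223/100 ≈ 2.2300.
Efficiency = H/L = 2.1907/2.2300 = 98.2%.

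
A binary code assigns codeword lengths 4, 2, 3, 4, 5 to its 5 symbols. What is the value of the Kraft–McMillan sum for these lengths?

0.53125

With common denominator 2^5 = 32: Σ 2^(−ℓᵢ) = 2/32 + 8/32 + 4/32 + 2/32 + 1/32 = 17/32 = 0.53125.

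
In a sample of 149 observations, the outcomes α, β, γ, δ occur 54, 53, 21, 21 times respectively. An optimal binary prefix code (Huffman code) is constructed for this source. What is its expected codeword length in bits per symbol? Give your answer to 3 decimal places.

1.919 bits/symbol

Probabilities are the counts divided by 149.
Repeatedly combine the two least-probable nodes; the expected code length is the sum of the merged weights.
merge 21/149 + 21/149 → 42/149
merge 42/149 + 53/149 → 95/149
merge 54/149 + 95/149 → 1
L = 42/149 + 95/149 + 1 = 286/149 ≈ 1.919 bits/symbol.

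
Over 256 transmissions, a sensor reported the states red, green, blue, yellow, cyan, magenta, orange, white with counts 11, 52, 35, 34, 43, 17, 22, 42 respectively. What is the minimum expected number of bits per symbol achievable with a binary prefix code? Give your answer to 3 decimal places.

Probabilities are the counts divided by 256.
Repeatedly combine the two least-probable nodes; the expected code length is the sum of the merged weights.
merge 11/256 + 17/256 → 7/64
merge 11/128 + 7/64 → 25/128
merge 17/128 + 35/256 → 69/256
merge 21/128 + 43/256 → 85/256
merge 25/128 + 13/64 → 51/128
merge 69/256 + 85/256 → 77/128
merge 51/128 + 77/128 → 1
L = 7/64 + 25/128 + 69/256 + 85/256 + 51/128 + 77/128 + 1 = 93/32 ≈ 2.906 bits/symbol.

2.906 bits/symbol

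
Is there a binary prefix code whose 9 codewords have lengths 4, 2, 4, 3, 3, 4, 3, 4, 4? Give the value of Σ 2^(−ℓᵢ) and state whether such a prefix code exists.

0.9375; yes

With common denominator 2^4 = 16: Σ 2^(−ℓᵢ) = 1/16 + 4/16 + 1/16 + 2/16 + 2/16 + 1/16 + 2/16 + 1/16 + 1/16 = 15/16 = 0.9375.
Kraft's inequality requires Σ ≤ 1; here Σ = 0.9375 ≤ 1, so such a prefix code exists.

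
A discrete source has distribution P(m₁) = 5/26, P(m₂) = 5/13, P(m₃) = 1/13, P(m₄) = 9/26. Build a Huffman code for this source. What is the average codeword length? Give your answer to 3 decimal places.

Repeatedly combine the two least-probable nodes; the expected code length is the sum of the merged weights.
merge 1/13 + 5/26 → 7/26
merge 7/26 + 9/26 → 8/13
merge 5/13 + 8/13 → 1
L = 7/26 + 8/13 + 1 = 49/26 ≈ 1.885 bits/symbol.

1.885 bits/symbol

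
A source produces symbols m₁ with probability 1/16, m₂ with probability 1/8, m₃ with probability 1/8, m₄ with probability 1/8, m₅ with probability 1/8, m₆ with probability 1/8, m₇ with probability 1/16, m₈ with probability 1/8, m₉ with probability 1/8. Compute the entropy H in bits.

3.125 bits

Each probability is a power of 1/2, so log₂(1/p) is an integer.
H = Σ p·log₂(1/p) = 1/16·4 + 1/8·3 + 1/8·3 + 1/8·3 + 1/8·3 + 1/8·3 + 1/16·4 + 1/8·3 + 1/8·3 = 3.125 bits.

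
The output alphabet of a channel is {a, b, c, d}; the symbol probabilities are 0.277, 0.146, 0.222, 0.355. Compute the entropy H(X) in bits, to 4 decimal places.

1.9308 bits

H = −Σ pᵢ log₂ pᵢ.
−0.277·log₂(0.277) = 0.5130
−0.146·log₂(0.146) = 0.4053
−0.222·log₂(0.222) = 0.4820
−0.355·log₂(0.355) = 0.5304
Sum ≈ 1.9308 → 1.9308 bits.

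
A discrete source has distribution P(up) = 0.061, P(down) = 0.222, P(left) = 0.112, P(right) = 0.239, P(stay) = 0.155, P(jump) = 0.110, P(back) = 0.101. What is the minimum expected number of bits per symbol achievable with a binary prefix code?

2.701 bits/symbol

Repeatedly combine the two least-probable nodes; the expected code length is the sum of the merged weights.
merge 61/1000 + 101/1000 → 81/500
merge 11/100 + 14/125 → 111/500
merge 31/200 + 81/500 → 317/1000
merge 111/500 + 111/500 → 111/250
merge 239/1000 + 317/1000 → 139/250
merge 111/250 + 139/250 → 1
L = 81/500 + 111/500 + 317/1000 + 111/250 + 139/250 + 1 = 2701/1000 = 2.701 bits/symbol.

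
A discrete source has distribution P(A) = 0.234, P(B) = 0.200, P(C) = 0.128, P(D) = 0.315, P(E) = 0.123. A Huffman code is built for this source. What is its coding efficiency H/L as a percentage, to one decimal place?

99.1%

Entropy H = −Σ p log₂ p ≈ 2.2312 bits.
Huffman merges: 123/1000+16/125→251/1000; 1/5+117/500→217/500; 251/1000+63/200→283/500; 217/500+283/500→1. L = 2251/1000 ≈ 2.2510.
Efficiency = H/L = 2.2312/2.2510 = 99.1%.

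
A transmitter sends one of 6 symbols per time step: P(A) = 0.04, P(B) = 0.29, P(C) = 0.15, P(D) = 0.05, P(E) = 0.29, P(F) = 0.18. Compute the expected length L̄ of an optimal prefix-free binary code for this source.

2.33 bits/symbol

Repeatedly combine the two least-probable nodes; the expected code length is the sum of the merged weights.
merge 1/25 + 1/20 → 9/100
merge 9/100 + 3/20 → 6/25
merge 9/50 + 6/25 → 21/50
merge 29/100 + 29/100 → 29/50
merge 21/50 + 29/50 → 1
L = 9/100 + 6/25 + 21/50 + 29/50 + 1 = 233/100 = 2.33 bits/symbol.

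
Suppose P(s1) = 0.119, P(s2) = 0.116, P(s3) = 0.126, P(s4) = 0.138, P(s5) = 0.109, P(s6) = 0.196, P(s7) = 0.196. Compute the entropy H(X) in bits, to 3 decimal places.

H = −Σ pᵢ log₂ pᵢ.
−0.119·log₂(0.119) = 0.3654
−0.116·log₂(0.116) = 0.3605
−0.126·log₂(0.126) = 0.3766
−0.138·log₂(0.138) = 0.3943
−0.109·log₂(0.109) = 0.3485
−0.196·log₂(0.196) = 0.4608
−0.196·log₂(0.196) = 0.4608
Sum ≈ 2.7670 → 2.767 bits.

2.767 bits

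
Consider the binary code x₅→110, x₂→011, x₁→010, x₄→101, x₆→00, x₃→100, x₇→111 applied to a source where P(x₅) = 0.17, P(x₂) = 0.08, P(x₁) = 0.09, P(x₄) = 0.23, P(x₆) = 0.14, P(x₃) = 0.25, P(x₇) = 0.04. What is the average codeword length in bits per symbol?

L̄ = Σ pᵢ·ℓᵢ = 0.17·3 + 0.08·3 + 0.09·3 + 0.23·3 + 0.14·2 + 0.25·3 + 0.04·3 = 2.86 bits/symbol.

2.86 bits/symbol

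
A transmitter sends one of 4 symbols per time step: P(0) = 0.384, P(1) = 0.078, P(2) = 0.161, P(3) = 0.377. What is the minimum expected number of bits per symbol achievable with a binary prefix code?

Repeatedly combine the two least-probable nodes; the expected code length is the sum of the merged weights.
merge 39/500 + 161/1000 → 239/1000
merge 239/1000 + 377/1000 → 77/125
merge 48/125 + 77/125 → 1
L = 239/1000 + 77/125 + 1 = 371/200 = 1.855 bits/symbol.

1.855 bits/symbol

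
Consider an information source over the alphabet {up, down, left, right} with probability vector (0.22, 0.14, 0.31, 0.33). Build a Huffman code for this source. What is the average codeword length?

Repeatedly combine the two least-probable nodes; the expected code length is the sum of the merged weights.
merge 7/50 + 11/50 → 9/25
merge 31/100 + 33/100 → 16/25
merge 9/25 + 16/25 → 1
L = 9/25 + 16/25 + 1 = 2 bits/symbol.

2 bits/symbol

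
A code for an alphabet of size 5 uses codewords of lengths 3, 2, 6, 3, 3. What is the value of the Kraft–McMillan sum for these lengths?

0.640625

With common denominator 2^6 = 64: Σ 2^(−ℓᵢ) = 8/64 + 16/64 + 1/64 + 8/64 + 8/64 = 41/64 = 0.640625.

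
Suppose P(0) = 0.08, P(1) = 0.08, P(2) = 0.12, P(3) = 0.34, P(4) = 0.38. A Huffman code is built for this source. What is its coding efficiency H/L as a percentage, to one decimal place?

97.6%

Entropy H = −Σ p log₂ p ≈ 2.0097 bits.
Huffman merges: 2/25+2/25→4/25; 3/25+4/25→7/25; 7/25+17/50→31/50; 19/50+31/50→1. L = 103/50 ≈ 2.0600.
Efficiency = H/L = 2.0097/2.0600 = 97.6%.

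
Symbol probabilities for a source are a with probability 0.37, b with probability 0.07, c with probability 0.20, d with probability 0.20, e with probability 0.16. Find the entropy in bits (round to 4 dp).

H = −Σ pᵢ log₂ pᵢ.
−0.37·log₂(0.37) = 0.5307
−0.07·log₂(0.07) = 0.2686
−0.20·log₂(0.20) = 0.4644
−0.20·log₂(0.20) = 0.4644
−0.16·log₂(0.16) = 0.4230
Sum ≈ 2.1511 → 2.1511 bits.

2.1511 bits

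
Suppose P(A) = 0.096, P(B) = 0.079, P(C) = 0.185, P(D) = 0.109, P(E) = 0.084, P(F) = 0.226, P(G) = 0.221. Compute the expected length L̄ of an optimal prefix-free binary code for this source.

Repeatedly combine the two least-probable nodes; the expected code length is the sum of the merged weights.
merge 79/1000 + 21/250 → 163/1000
merge 12/125 + 109/1000 → 41/200
merge 163/1000 + 37/200 → 87/250
merge 41/200 + 221/1000 → 213/500
merge 113/500 + 87/250 → 287/500
merge 213/500 + 287/500 → 1
L = 163/1000 + 41/200 + 87/250 + 213/500 + 287/500 + 1 = 679/250 = 2.716 bits/symbol.

2.716 bits/symbol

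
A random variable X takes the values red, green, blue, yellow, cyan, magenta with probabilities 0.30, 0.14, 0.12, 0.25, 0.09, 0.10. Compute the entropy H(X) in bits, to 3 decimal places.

H = −Σ pᵢ log₂ pᵢ.
−0.30·log₂(0.30) = 0.5211
−0.14·log₂(0.14) = 0.3971
−0.12·log₂(0.12) = 0.3671
−0.25·log₂(0.25) = 0.5000
−0.09·log₂(0.09) = 0.3127
−0.10·log₂(0.10) = 0.3322
Sum ≈ 2.4301 → 2.430 bits.

2.430 bits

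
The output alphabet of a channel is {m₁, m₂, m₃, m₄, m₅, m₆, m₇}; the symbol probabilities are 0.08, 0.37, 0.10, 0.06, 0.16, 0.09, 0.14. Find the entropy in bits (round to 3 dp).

2.531 bits

H = −Σ pᵢ log₂ pᵢ.
−0.08·log₂(0.08) = 0.2915
−0.37·log₂(0.37) = 0.5307
−0.10·log₂(0.10) = 0.3322
−0.06·log₂(0.06) = 0.2435
−0.16·log₂(0.16) = 0.4230
−0.09·log₂(0.09) = 0.3127
−0.14·log₂(0.14) = 0.3971
Sum ≈ 2.5307 → 2.531 bits.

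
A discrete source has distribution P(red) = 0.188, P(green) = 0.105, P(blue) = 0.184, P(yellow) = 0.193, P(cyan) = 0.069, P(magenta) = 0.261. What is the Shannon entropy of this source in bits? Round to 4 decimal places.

H = −Σ pᵢ log₂ pᵢ.
−0.188·log₂(0.188) = 0.4533
−0.105·log₂(0.105) = 0.3414
−0.184·log₂(0.184) = 0.4494
−0.193·log₂(0.193) = 0.4581
−0.069·log₂(0.069) = 0.2662
−0.261·log₂(0.261) = 0.5058
Sum ≈ 2.4741 → 2.4741 bits.

2.4741 bits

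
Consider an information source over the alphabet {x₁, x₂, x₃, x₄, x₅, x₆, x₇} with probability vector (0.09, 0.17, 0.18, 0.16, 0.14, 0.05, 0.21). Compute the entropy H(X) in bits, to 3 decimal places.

H = −Σ pᵢ log₂ pᵢ.
−0.09·log₂(0.09) = 0.3127
−0.17·log₂(0.17) = 0.4346
−0.18·log₂(0.18) = 0.4453
−0.16·log₂(0.16) = 0.4230
−0.14·log₂(0.14) = 0.3971
−0.05·log₂(0.05) = 0.2161
−0.21·log₂(0.21) = 0.4728
Sum ≈ 2.7016 → 2.702 bits.

2.702 bits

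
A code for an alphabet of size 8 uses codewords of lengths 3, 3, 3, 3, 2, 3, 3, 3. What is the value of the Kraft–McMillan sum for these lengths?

1.125

With common denominator 2^3 = 8: Σ 2^(−ℓᵢ) = 1/8 + 1/8 + 1/8 + 1/8 + 2/8 + 1/8 + 1/8 + 1/8 = 9/8 = 1.125.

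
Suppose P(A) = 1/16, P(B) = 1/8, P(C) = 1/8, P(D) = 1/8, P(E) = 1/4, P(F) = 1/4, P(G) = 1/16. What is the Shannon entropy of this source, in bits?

Each probability is a power of 1/2, so log₂(1/p) is an integer.
H = Σ p·log₂(1/p) = 1/16·4 + 1/8·3 + 1/8·3 + 1/8·3 + 1/4·2 + 1/4·2 + 1/16·4 = 2.625 bits.

2.625 bits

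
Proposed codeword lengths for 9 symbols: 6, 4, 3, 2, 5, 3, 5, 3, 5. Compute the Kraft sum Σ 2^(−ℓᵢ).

With common denominator 2^6 = 64: Σ 2^(−ℓᵢ) = 1/64 + 4/64 + 8/64 + 16/64 + 2/64 + 8/64 + 2/64 + 8/64 + 2/64 = 51/64 = 0.796875.

0.796875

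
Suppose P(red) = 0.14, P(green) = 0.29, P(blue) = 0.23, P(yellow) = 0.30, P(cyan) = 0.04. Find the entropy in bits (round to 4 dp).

2.1095 bits

H = −Σ pᵢ log₂ pᵢ.
−0.14·log₂(0.14) = 0.3971
−0.29·log₂(0.29) = 0.5179
−0.23·log₂(0.23) = 0.4877
−0.30·log₂(0.30) = 0.5211
−0.04·log₂(0.04) = 0.1858
Sum ≈ 2.1095 → 2.1095 bits.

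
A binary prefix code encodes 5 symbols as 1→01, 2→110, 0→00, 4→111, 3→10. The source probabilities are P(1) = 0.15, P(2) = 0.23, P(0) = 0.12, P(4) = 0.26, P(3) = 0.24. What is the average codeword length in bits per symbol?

2.49 bits/symbol

L̄ = Σ pᵢ·ℓᵢ = 0.15·2 + 0.23·3 + 0.12·2 + 0.26·3 + 0.24·2 = 2.49 bits/symbol.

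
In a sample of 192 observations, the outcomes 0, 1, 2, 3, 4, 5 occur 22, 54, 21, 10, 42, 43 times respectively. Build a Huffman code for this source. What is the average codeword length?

Probabilities are the counts divided by 192.
Repeatedly combine the two least-probable nodes; the expected code length is the sum of the merged weights.
merge 5/96 + 7/64 → 31/192
merge 11/96 + 31/192 → 53/192
merge 7/32 + 43/192 → 85/192
merge 53/192 + 9/32 → 107/192
merge 85/192 + 107/192 → 1
L = 31/192 + 53/192 + 85/192 + 107/192 + 1 = 39/16 = 2.4375 bits/symbol.

2.4375 bits/symbol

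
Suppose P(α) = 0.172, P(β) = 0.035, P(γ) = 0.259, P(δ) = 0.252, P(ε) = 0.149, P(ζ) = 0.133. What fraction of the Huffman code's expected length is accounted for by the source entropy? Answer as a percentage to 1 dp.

96.9%

Entropy H = −Σ p log₂ p ≈ 2.4083 bits.
Huffman merges: 7/200+133/1000→21/125; 149/1000+21/125→317/1000; 43/250+63/250→53/125; 259/1000+317/1000→72/125; 53/125+72/125→1. L = 497/200 ≈ 2.4850.
Efficiency = H/L = 2.4083/2.4850 = 96.9%.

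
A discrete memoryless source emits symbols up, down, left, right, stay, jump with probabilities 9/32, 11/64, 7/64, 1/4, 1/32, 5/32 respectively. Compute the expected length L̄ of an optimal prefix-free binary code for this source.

Repeatedly combine the two least-probable nodes; the expected code length is the sum of the merged weights.
merge 1/32 + 7/64 → 9/64
merge 9/64 + 5/32 → 19/64
merge 11/64 + 1/4 → 27/64
merge 9/32 + 19/64 → 37/64
merge 27/64 + 37/64 → 1
L = 9/64 + 19/64 + 27/64 + 37/64 + 1 = 39/16 = 2.4375 bits/symbol.

2.4375 bits/symbol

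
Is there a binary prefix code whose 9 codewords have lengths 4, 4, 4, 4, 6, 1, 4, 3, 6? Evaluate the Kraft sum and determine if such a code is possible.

With common denominator 2^6 = 64: Σ 2^(−ℓᵢ) = 4/64 + 4/64 + 4/64 + 4/64 + 1/64 + 32/64 + 4/64 + 8/64 + 1/64 = 62/64 = 0.96875.
Kraft's inequality requires Σ ≤ 1; here Σ = 0.96875 ≤ 1, so such a prefix code exists.

0.96875; yes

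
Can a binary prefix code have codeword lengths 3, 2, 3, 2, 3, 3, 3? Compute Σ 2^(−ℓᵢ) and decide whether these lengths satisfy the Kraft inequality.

1.125; no

With common denominator 2^3 = 8: Σ 2^(−ℓᵢ) = 1/8 + 2/8 + 1/8 + 2/8 + 1/8 + 1/8 + 1/8 = 9/8 = 1.125.
Kraft's inequality requires Σ ≤ 1; here Σ = 1.125 > 1, so no such prefix code exists.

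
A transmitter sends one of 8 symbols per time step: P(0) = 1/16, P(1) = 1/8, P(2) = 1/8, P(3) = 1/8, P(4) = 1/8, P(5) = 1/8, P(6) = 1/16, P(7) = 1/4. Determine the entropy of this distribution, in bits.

2.875 bits

Each probability is a power of 1/2, so log₂(1/p) is an integer.
H = Σ p·log₂(1/p) = 1/16·4 + 1/8·3 + 1/8·3 + 1/8·3 + 1/8·3 + 1/8·3 + 1/16·4 + 1/4·2 = 2.875 bits.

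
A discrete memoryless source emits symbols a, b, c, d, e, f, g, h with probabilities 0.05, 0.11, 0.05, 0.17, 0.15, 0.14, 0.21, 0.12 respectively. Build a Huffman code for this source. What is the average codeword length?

Repeatedly combine the two least-probable nodes; the expected code length is the sum of the merged weights.
merge 1/20 + 1/20 → 1/10
merge 1/10 + 11/100 → 21/100
merge 3/25 + 7/50 → 13/50
merge 3/20 + 17/100 → 8/25
merge 21/100 + 21/100 → 21/50
merge 13/50 + 8/25 → 29/50
merge 21/50 + 29/50 → 1
L = 1/10 + 21/100 + 13/50 + 8/25 + 21/50 + 29/50 + 1 = 289/100 = 2.89 bits/symbol.

2.89 bits/symbol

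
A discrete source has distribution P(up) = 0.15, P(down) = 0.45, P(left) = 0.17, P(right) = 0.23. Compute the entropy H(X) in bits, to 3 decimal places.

H = −Σ pᵢ log₂ pᵢ.
−0.15·log₂(0.15) = 0.4105
−0.45·log₂(0.45) = 0.5184
−0.17·log₂(0.17) = 0.4346
−0.23·log₂(0.23) = 0.4877
Sum ≈ 1.8512 → 1.851 bits.

1.851 bits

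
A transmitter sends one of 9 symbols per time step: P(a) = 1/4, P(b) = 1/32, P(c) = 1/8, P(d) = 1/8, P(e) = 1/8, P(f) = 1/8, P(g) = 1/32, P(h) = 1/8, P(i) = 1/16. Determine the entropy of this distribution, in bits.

2.9375 bits

Each probability is a power of 1/2, so log₂(1/p) is an integer.
H = Σ p·log₂(1/p) = 1/4·2 + 1/32·5 + 1/8·3 + 1/8·3 + 1/8·3 + 1/8·3 + 1/32·5 + 1/8·3 + 1/16·4 = 2.9375 bits.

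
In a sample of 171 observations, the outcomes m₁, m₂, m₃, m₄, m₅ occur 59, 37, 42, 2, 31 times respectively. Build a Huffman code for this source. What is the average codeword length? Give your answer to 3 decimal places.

2.193 bits/symbol

Probabilities are the counts divided by 171.
Repeatedly combine the two least-probable nodes; the expected code length is the sum of the merged weights.
merge 2/171 + 31/171 → 11/57
merge 11/57 + 37/171 → 70/171
merge 14/57 + 59/171 → 101/171
merge 70/171 + 101/171 → 1
L = 11/57 + 70/171 + 101/171 + 1 = 125/57 ≈ 2.193 bits/symbol.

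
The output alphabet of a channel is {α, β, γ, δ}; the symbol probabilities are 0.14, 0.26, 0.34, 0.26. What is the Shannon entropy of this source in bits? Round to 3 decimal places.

H = −Σ pᵢ log₂ pᵢ.
−0.14·log₂(0.14) = 0.3971
−0.26·log₂(0.26) = 0.5053
−0.34·log₂(0.34) = 0.5292
−0.26·log₂(0.26) = 0.5053
Sum ≈ 1.9369 → 1.937 bits.

1.937 bits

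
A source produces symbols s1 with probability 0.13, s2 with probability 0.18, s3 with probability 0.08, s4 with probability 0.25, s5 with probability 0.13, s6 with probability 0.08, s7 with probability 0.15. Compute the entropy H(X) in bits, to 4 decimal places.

H = −Σ pᵢ log₂ pᵢ.
−0.13·log₂(0.13) = 0.3826
−0.18·log₂(0.18) = 0.4453
−0.08·log₂(0.08) = 0.2915
−0.25·log₂(0.25) = 0.5000
−0.13·log₂(0.13) = 0.3826
−0.08·log₂(0.08) = 0.2915
−0.15·log₂(0.15) = 0.4105
Sum ≈ 2.7042 → 2.7042 bits.

2.7042 bits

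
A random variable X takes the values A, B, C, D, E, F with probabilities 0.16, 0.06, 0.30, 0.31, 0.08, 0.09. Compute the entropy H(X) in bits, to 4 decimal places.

H = −Σ pᵢ log₂ pᵢ.
−0.16·log₂(0.16) = 0.4230
−0.06·log₂(0.06) = 0.2435
−0.30·log₂(0.30) = 0.5211
−0.31·log₂(0.31) = 0.5238
−0.08·log₂(0.08) = 0.2915
−0.09·log₂(0.09) = 0.3127
Sum ≈ 2.3156 → 2.3156 bits.

2.3156 bits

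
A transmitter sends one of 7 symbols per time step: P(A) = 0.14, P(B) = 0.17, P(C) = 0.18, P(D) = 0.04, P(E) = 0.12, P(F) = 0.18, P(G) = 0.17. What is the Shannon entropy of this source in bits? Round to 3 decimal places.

2.710 bits

H = −Σ pᵢ log₂ pᵢ.
−0.14·log₂(0.14) = 0.3971
−0.17·log₂(0.17) = 0.4346
−0.18·log₂(0.18) = 0.4453
−0.04·log₂(0.04) = 0.1858
−0.12·log₂(0.12) = 0.3671
−0.18·log₂(0.18) = 0.4453
−0.17·log₂(0.17) = 0.4346
Sum ≈ 2.7097 → 2.710 bits.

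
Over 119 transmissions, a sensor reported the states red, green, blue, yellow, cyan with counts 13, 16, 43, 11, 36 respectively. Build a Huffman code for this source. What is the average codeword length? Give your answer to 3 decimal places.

Probabilities are the counts divided by 119.
Repeatedly combine the two least-probable nodes; the expected code length is the sum of the merged weights.
merge 11/119 + 13/119 → 24/119
merge 16/119 + 24/119 → 40/119
merge 36/119 + 40/119 → 76/119
merge 43/119 + 76/119 → 1
L = 24/119 + 40/119 + 76/119 + 1 = 37/17 ≈ 2.176 bits/symbol.

2.176 bits/symbol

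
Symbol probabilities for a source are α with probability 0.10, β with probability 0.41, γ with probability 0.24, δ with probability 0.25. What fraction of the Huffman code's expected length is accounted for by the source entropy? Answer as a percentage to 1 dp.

Entropy H = −Σ p log₂ p ≈ 1.8537 bits.
Huffman merges: 1/10+6/25→17/50; 1/4+17/50→59/100; 41/100+59/100→1. L = 193/100 ≈ 1.9300.
Efficiency = H/L = 1.8537/1.9300 = 96.0%.

96.0%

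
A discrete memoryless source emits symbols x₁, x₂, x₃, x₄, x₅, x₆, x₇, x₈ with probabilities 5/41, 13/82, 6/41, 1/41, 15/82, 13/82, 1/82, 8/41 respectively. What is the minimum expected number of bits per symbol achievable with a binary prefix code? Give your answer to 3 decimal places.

2.817 bits/symbol

Repeatedly combine the two least-probable nodes; the expected code length is the sum of the merged weights.
merge 1/82 + 1/41 → 3/82
merge 3/82 + 5/41 → 13/82
merge 6/41 + 13/82 → 25/82
merge 13/82 + 13/82 → 13/41
merge 15/82 + 8/41 → 31/82
merge 25/82 + 13/41 → 51/82
merge 31/82 + 51/82 → 1
L = 3/82 + 13/82 + 25/82 + 13/41 + 31/82 + 51/82 + 1 = 231/82 ≈ 2.817 bits/symbol.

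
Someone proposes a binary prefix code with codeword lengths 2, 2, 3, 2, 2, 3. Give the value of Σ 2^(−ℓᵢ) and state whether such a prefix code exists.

1.25; no

With common denominator 2^3 = 8: Σ 2^(−ℓᵢ) = 2/8 + 2/8 + 1/8 + 2/8 + 2/8 + 1/8 = 10/8 = 1.25.
Kraft's inequality requires Σ ≤ 1; here Σ = 1.25 > 1, so no such prefix code exists.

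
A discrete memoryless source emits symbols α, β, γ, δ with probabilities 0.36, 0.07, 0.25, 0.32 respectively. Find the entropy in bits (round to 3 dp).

1.825 bits

H = −Σ pᵢ log₂ pᵢ.
−0.36·log₂(0.36) = 0.5306
−0.07·log₂(0.07) = 0.2686
−0.25·log₂(0.25) = 0.5000
−0.32·log₂(0.32) = 0.5260
Sum ≈ 1.8252 → 1.825 bits.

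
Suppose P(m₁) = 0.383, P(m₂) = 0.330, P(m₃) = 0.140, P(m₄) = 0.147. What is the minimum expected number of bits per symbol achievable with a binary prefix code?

Repeatedly combine the two least-probable nodes; the expected code length is the sum of the merged weights.
merge 7/50 + 147/1000 → 287/1000
merge 287/1000 + 33/100 → 617/1000
merge 383/1000 + 617/1000 → 1
L = 287/1000 + 617/1000 + 1 = 238/125 = 1.904 bits/symbol.

1.904 bits/symbol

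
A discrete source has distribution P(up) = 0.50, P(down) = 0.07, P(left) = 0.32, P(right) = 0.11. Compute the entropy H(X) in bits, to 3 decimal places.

1.645 bits

H = −Σ pᵢ log₂ pᵢ.
−0.50·log₂(0.50) = 0.5000
−0.07·log₂(0.07) = 0.2686
−0.32·log₂(0.32) = 0.5260
−0.11·log₂(0.11) = 0.3503
Sum ≈ 1.6449 → 1.645 bits.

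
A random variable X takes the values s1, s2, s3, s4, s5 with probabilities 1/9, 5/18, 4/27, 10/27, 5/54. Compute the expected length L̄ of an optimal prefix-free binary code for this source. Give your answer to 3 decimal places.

2.185 bits/symbol

Repeatedly combine the two least-probable nodes; the expected code length is the sum of the merged weights.
merge 5/54 + 1/9 → 11/54
merge 4/27 + 11/54 → 19/54
merge 5/18 + 19/54 → 17/27
merge 10/27 + 17/27 → 1
L = 11/54 + 19/54 + 17/27 + 1 = 59/27 ≈ 2.185 bits/symbol.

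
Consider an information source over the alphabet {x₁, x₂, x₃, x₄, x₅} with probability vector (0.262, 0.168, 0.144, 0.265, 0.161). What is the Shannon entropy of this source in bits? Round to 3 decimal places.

H = −Σ pᵢ log₂ pᵢ.
−0.262·log₂(0.262) = 0.5063
−0.168·log₂(0.168) = 0.4323
−0.144·log₂(0.144) = 0.4026
−0.265·log₂(0.265) = 0.5077
−0.161·log₂(0.161) = 0.4242
Sum ≈ 2.2732 → 2.273 bits.

2.273 bits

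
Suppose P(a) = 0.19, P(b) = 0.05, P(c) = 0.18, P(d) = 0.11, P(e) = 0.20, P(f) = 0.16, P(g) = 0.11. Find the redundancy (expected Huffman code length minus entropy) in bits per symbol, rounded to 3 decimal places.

0.065 bits

Entropy H = −Σ p log₂ p ≈ 2.7046 bits.
Huffman merges: 1/20+11/100→4/25; 11/100+4/25→27/100; 4/25+9/50→17/50; 19/100+1/5→39/100; 27/100+17/50→61/100; 39/100+61/100→1. L = 277/100 ≈ 2.7700.
L − H = 2.7700 − 2.7046 = 0.065 bits.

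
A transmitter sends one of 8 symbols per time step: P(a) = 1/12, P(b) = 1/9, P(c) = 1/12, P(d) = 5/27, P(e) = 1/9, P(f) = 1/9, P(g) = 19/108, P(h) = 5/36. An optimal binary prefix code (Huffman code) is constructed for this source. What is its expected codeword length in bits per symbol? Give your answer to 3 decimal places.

2.981 bits/symbol

Repeatedly combine the two least-probable nodes; the expected code length is the sum of the merged weights.
merge 1/12 + 1/12 → 1/6
merge 1/9 + 1/9 → 2/9
merge 1/9 + 5/36 → 1/4
merge 1/6 + 19/108 → 37/108
merge 5/27 + 2/9 → 11/27
merge 1/4 + 37/108 → 16/27
merge 11/27 + 16/27 → 1
L = 1/6 + 2/9 + 1/4 + 37/108 + 11/27 + 16/27 + 1 = 161/54 ≈ 2.981 bits/symbol.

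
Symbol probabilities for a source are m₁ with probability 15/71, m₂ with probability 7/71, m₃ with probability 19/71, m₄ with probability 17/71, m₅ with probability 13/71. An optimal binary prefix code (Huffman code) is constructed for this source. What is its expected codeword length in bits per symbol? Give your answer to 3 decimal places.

Repeatedly combine the two least-probable nodes; the expected code length is the sum of the merged weights.
merge 7/71 + 13/71 → 20/71
merge 15/71 + 17/71 → 32/71
merge 19/71 + 20/71 → 39/71
merge 32/71 + 39/71 → 1
L = 20/71 + 32/71 + 39/71 + 1 = 162/71 ≈ 2.282 bits/symbol.

2.282 bits/symbol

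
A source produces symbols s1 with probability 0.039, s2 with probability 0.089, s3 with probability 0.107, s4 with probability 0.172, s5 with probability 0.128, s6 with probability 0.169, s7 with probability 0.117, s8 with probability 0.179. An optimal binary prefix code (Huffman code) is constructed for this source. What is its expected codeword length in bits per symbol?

2.949 bits/symbol

Repeatedly combine the two least-probable nodes; the expected code length is the sum of the merged weights.
merge 39/1000 + 89/1000 → 16/125
merge 107/1000 + 117/1000 → 28/125
merge 16/125 + 16/125 → 32/125
merge 169/1000 + 43/250 → 341/1000
merge 179/1000 + 28/125 → 403/1000
merge 32/125 + 341/1000 → 597/1000
merge 403/1000 + 597/1000 → 1
L = 16/125 + 28/125 + 32/125 + 341/1000 + 403/1000 + 597/1000 + 1 = 2949/1000 = 2.949 bits/symbol.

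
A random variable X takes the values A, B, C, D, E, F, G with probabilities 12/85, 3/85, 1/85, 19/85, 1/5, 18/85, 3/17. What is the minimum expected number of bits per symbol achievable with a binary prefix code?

2.6 bits/symbol

Repeatedly combine the two least-probable nodes; the expected code length is the sum of the merged weights.
merge 1/85 + 3/85 → 4/85
merge 4/85 + 12/85 → 16/85
merge 3/17 + 16/85 → 31/85
merge 1/5 + 18/85 → 7/17
merge 19/85 + 31/85 → 10/17
merge 7/17 + 10/17 → 1
L = 4/85 + 16/85 + 31/85 + 7/17 + 10/17 + 1 = 13/5 = 2.6 bits/symbol.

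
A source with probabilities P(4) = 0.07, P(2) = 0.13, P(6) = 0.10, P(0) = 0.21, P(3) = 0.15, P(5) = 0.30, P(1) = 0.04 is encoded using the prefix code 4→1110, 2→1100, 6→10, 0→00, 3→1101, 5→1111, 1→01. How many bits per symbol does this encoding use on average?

L̄ = Σ pᵢ·ℓᵢ = 0.07·4 + 0.13·4 + 0.10·2 + 0.21·2 + 0.15·4 + 0.30·4 + 0.04·2 = 3.3 bits/symbol.

3.3 bits/symbol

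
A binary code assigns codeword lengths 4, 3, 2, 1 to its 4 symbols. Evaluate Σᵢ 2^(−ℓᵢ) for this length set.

With common denominator 2^4 = 16: Σ 2^(−ℓᵢ) = 1/16 + 2/16 + 4/16 + 8/16 = 15/16 = 0.9375.

0.9375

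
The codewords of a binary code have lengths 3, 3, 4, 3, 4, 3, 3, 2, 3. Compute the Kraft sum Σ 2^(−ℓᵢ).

With common denominator 2^4 = 16: Σ 2^(−ℓᵢ) = 2/16 + 2/16 + 1/16 + 2/16 + 1/16 + 2/16 + 2/16 + 4/16 + 2/16 = 18/16 = 1.125.

1.125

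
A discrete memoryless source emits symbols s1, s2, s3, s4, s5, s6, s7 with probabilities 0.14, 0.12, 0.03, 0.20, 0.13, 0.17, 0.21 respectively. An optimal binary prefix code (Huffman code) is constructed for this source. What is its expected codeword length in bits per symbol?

Repeatedly combine the two least-probable nodes; the expected code length is the sum of the merged weights.
merge 3/100 + 3/25 → 3/20
merge 13/100 + 7/50 → 27/100
merge 3/20 + 17/100 → 8/25
merge 1/5 + 21/100 → 41/100
merge 27/100 + 8/25 → 59/100
merge 41/100 + 59/100 → 1
L = 3/20 + 27/100 + 8/25 + 41/100 + 59/100 + 1 = 137/50 = 2.74 bits/symbol.

2.74 bits/symbol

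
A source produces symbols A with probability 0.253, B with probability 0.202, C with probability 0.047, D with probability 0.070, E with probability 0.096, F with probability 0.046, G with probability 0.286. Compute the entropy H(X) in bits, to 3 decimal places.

H = −Σ pᵢ log₂ pᵢ.
−0.253·log₂(0.253) = 0.5016
−0.202·log₂(0.202) = 0.4661
−0.047·log₂(0.047) = 0.2073
−0.070·log₂(0.070) = 0.2686
−0.096·log₂(0.096) = 0.3246
−0.046·log₂(0.046) = 0.2043
−0.286·log₂(0.286) = 0.5165
Sum ≈ 2.4890 → 2.489 bits.

2.489 bits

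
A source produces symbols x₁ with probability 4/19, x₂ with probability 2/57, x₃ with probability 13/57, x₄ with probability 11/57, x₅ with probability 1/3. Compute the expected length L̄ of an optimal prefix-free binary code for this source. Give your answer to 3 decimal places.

Repeatedly combine the two least-probable nodes; the expected code length is the sum of the merged weights.
merge 2/57 + 11/57 → 13/57
merge 4/19 + 13/57 → 25/57
merge 13/57 + 1/3 → 32/57
merge 25/57 + 32/57 → 1
L = 13/57 + 25/57 + 32/57 + 1 = 127/57 ≈ 2.228 bits/symbol.

2.228 bits/symbol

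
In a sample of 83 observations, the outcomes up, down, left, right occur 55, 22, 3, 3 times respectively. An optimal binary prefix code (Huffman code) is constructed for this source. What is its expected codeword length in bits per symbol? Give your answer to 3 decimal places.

Probabilities are the counts divided by 83.
Repeatedly combine the two least-probable nodes; the expected code length is the sum of the merged weights.
merge 3/83 + 3/83 → 6/83
merge 6/83 + 22/83 → 28/83
merge 28/83 + 55/83 → 1
L = 6/83 + 28/83 + 1 = 117/83 ≈ 1.410 bits/symbol.

1.410 bits/symbol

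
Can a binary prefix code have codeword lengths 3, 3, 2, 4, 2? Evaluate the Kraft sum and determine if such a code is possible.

0.8125; yes

With common denominator 2^4 = 16: Σ 2^(−ℓᵢ) = 2/16 + 2/16 + 4/16 + 1/16 + 4/16 = 13/16 = 0.8125.
Kraft's inequality requires Σ ≤ 1; here Σ = 0.8125 ≤ 1, so such a prefix code exists.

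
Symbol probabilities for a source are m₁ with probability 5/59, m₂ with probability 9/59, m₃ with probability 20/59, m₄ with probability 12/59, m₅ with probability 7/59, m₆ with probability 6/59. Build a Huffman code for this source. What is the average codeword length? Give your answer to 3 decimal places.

2.458 bits/symbol

Repeatedly combine the two least-probable nodes; the expected code length is the sum of the merged weights.
merge 5/59 + 6/59 → 11/59
merge 7/59 + 9/59 → 16/59
merge 11/59 + 12/59 → 23/59
merge 16/59 + 20/59 → 36/59
merge 23/59 + 36/59 → 1
L = 11/59 + 16/59 + 23/59 + 36/59 + 1 = 145/59 ≈ 2.458 bits/symbol.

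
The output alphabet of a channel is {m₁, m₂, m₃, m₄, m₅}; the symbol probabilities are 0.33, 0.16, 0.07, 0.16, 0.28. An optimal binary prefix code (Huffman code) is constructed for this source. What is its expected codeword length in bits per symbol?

2.23 bits/symbol

Repeatedly combine the two least-probable nodes; the expected code length is the sum of the merged weights.
merge 7/100 + 4/25 → 23/100
merge 4/25 + 23/100 → 39/100
merge 7/25 + 33/100 → 61/100
merge 39/100 + 61/100 → 1
L = 23/100 + 39/100 + 61/100 + 1 = 223/100 = 2.23 bits/symbol.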